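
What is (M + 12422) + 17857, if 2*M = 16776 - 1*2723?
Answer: 74611/2 ≈ 37306.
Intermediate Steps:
M = 14053/2 (M = (16776 - 1*2723)/2 = (16776 - 2723)/2 = (½)*14053 = 14053/2 ≈ 7026.5)
(M + 12422) + 17857 = (14053/2 + 12422) + 17857 = 38897/2 + 17857 = 74611/2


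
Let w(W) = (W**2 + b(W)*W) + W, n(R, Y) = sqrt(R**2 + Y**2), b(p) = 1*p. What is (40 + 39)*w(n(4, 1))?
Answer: 2686 + 79*sqrt(17) ≈ 3011.7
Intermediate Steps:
b(p) = p
w(W) = W + 2*W**2 (w(W) = (W**2 + W*W) + W = (W**2 + W**2) + W = 2*W**2 + W = W + 2*W**2)
(40 + 39)*w(n(4, 1)) = (40 + 39)*(sqrt(4**2 + 1**2)*(1 + 2*sqrt(4**2 + 1**2))) = 79*(sqrt(16 + 1)*(1 + 2*sqrt(16 + 1))) = 79*(sqrt(17)*(1 + 2*sqrt(17))) = 79*sqrt(17)*(1 + 2*sqrt(17))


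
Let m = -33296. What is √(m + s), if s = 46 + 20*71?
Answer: I*√31830 ≈ 178.41*I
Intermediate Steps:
s = 1466 (s = 46 + 1420 = 1466)
√(m + s) = √(-33296 + 1466) = √(-31830) = I*√31830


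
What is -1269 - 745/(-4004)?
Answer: -5080331/4004 ≈ -1268.8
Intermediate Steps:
-1269 - 745/(-4004) = -1269 - 745*(-1/4004) = -1269 + 745/4004 = -5080331/4004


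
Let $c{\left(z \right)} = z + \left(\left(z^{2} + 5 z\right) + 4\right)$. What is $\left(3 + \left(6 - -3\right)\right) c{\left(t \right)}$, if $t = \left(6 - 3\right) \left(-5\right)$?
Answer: $1668$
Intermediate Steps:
$t = -15$ ($t = 3 \left(-5\right) = -15$)
$c{\left(z \right)} = 4 + z^{2} + 6 z$ ($c{\left(z \right)} = z + \left(4 + z^{2} + 5 z\right) = 4 + z^{2} + 6 z$)
$\left(3 + \left(6 - -3\right)\right) c{\left(t \right)} = \left(3 + \left(6 - -3\right)\right) \left(4 + \left(-15\right)^{2} + 6 \left(-15\right)\right) = \left(3 + \left(6 + 3\right)\right) \left(4 + 225 - 90\right) = \left(3 + 9\right) 139 = 12 \cdot 139 = 1668$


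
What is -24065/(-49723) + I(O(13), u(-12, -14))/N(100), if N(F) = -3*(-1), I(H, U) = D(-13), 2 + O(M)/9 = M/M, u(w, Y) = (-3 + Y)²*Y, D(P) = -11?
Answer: -474758/149169 ≈ -3.1827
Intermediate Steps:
u(w, Y) = Y*(-3 + Y)²
O(M) = -9 (O(M) = -18 + 9*(M/M) = -18 + 9*1 = -18 + 9 = -9)
I(H, U) = -11
N(F) = 3
-24065/(-49723) + I(O(13), u(-12, -14))/N(100) = -24065/(-49723) - 11/3 = -24065*(-1/49723) - 11*⅓ = 24065/49723 - 11/3 = -474758/149169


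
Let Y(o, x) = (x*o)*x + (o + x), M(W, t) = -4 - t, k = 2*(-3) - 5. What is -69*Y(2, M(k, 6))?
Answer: -13248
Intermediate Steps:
k = -11 (k = -6 - 5 = -11)
Y(o, x) = o + x + o*x**2 (Y(o, x) = (o*x)*x + (o + x) = o*x**2 + (o + x) = o + x + o*x**2)
-69*Y(2, M(k, 6)) = -69*(2 + (-4 - 1*6) + 2*(-4 - 1*6)**2) = -69*(2 + (-4 - 6) + 2*(-4 - 6)**2) = -69*(2 - 10 + 2*(-10)**2) = -69*(2 - 10 + 2*100) = -69*(2 - 10 + 200) = -69*192 = -13248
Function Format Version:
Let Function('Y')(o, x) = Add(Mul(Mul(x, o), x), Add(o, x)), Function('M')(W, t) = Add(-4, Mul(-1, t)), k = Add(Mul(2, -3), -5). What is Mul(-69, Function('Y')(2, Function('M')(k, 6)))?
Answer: -13248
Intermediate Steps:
k = -11 (k = Add(-6, -5) = -11)
Function('Y')(o, x) = Add(o, x, Mul(o, Pow(x, 2))) (Function('Y')(o, x) = Add(Mul(Mul(o, x), x), Add(o, x)) = Add(Mul(o, Pow(x, 2)), Add(o, x)) = Add(o, x, Mul(o, Pow(x, 2))))
Mul(-69, Function('Y')(2, Function('M')(k, 6))) = Mul(-69, Add(2, Add(-4, Mul(-1, 6)), Mul(2, Pow(Add(-4, Mul(-1, 6)), 2)))) = Mul(-69, Add(2, Add(-4, -6), Mul(2, Pow(Add(-4, -6), 2)))) = Mul(-69, Add(2, -10, Mul(2, Pow(-10, 2)))) = Mul(-69, Add(2, -10, Mul(2, 100))) = Mul(-69, Add(2, -10, 200)) = Mul(-69, 192) = -13248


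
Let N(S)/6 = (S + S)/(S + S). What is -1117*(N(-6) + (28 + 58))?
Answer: -102764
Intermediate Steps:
N(S) = 6 (N(S) = 6*((S + S)/(S + S)) = 6*((2*S)/((2*S))) = 6*((2*S)*(1/(2*S))) = 6*1 = 6)
-1117*(N(-6) + (28 + 58)) = -1117*(6 + (28 + 58)) = -1117*(6 + 86) = -1117*92 = -102764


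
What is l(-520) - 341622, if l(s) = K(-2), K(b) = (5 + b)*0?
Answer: -341622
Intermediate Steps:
K(b) = 0
l(s) = 0
l(-520) - 341622 = 0 - 341622 = -341622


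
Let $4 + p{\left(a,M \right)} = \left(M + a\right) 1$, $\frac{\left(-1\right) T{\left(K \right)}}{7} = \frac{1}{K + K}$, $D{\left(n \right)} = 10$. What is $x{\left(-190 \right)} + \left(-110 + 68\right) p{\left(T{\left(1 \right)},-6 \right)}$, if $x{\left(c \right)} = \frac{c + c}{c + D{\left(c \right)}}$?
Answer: $\frac{5122}{9} \approx 569.11$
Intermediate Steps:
$T{\left(K \right)} = - \frac{7}{2 K}$ ($T{\left(K \right)} = - \frac{7}{K + K} = - \frac{7}{2 K}$)
$x{\left(c \right)} = \frac{2 c}{10 + c}$ ($x{\left(c \right)} = \frac{c + c}{c + 10} = \frac{2 c}{10 + c}$)
$p{\left(a,M \right)} = -4 + M + a$ ($p{\left(a,M \right)} = -4 + \left(M + a\right) 1 = -4 + \left(M + a\right) = -4 + M + a$)
$x{\left(-190 \right)} + \left(-110 + 68\right) p{\left(T{\left(1 \right)},-6 \right)} = 2 \left(-190\right) \frac{1}{10 - 190} + \left(-110 + 68\right) \left(-4 - 6 - \frac{7}{2 \cdot 1}\right) = 2 \left(-190\right) \frac{1}{-180} - 42 \left(-4 - 6 - \frac{7}{2}\right) = 2 \left(-190\right) \left(- \frac{1}{180}\right) - 42 \left(-4 - 6 - \frac{7}{2}\right) = \frac{19}{9} - -567 = \frac{19}{9} + 567 = \frac{5122}{9}$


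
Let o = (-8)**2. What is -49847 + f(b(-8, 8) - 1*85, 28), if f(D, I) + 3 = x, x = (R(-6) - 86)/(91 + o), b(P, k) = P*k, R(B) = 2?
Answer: -7726834/155 ≈ -49851.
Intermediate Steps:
o = 64
x = -84/155 (x = (2 - 86)/(91 + 64) = -84/155 ≈ -0.54194)
f(D, I) = -549/155 (f(D, I) = -3 - 84/155 = -549/155)
-49847 + f(b(-8, 8) - 1*85, 28) = -49847 - 549/155 = -7726834/155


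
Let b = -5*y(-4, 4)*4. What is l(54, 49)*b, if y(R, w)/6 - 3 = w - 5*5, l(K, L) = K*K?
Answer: 6298560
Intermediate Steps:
l(K, L) = K²
y(R, w) = -132 + 6*w (y(R, w) = 18 + 6*(w - 5*5) = 18 + 6*(w - 25) = 18 + 6*(-25 + w) = 18 + (-150 + 6*w) = -132 + 6*w)
b = 2160 (b = -5*(-132 + 6*4)*4 = -5*(-132 + 24)*4 = -5*(-108)*4 = 540*4 = 2160)
l(54, 49)*b = 54²*2160 = 2916*2160 = 6298560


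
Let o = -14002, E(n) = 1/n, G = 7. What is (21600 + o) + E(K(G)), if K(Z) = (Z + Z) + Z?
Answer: 159559/21 ≈ 7598.0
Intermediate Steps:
K(Z) = 3*Z (K(Z) = 2*Z + Z = 3*Z)
(21600 + o) + E(K(G)) = (21600 - 14002) + 1/(3*7) = 7598 + 1/21 = 159559/21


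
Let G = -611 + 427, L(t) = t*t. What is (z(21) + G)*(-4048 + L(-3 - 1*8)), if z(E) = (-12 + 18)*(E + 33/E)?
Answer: 190740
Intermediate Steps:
L(t) = t**2
G = -184
z(E) = 6*E + 198/E (z(E) = 6*(E + 33/E) = 6*E + 198/E)
(z(21) + G)*(-4048 + L(-3 - 1*8)) = ((6*21 + 198/21) - 184)*(-4048 + (-3 - 1*8)**2) = ((126 + 198*(1/21)) - 184)*(-4048 + (-3 - 8)**2) = ((126 + 66/7) - 184)*(-4048 + (-11)**2) = (948/7 - 184)*(-4048 + 121) = -340/7*(-3927) = 190740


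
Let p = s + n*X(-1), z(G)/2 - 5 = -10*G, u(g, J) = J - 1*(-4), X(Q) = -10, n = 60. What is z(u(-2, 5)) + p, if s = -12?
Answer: -782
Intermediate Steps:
u(g, J) = 4 + J (u(g, J) = J + 4 = 4 + J)
z(G) = 10 - 20*G (z(G) = 10 + 2*(-10*G) = 10 - 20*G)
p = -612 (p = -12 + 60*(-10) = -12 - 600 = -612)
z(u(-2, 5)) + p = (10 - 20*(4 + 5)) - 612 = (10 - 20*9) - 612 = (10 - 180) - 612 = -170 - 612 = -782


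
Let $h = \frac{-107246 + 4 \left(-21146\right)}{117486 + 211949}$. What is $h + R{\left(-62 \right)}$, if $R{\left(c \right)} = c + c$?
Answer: $- \frac{8208354}{65887} \approx -124.58$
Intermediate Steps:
$h = - \frac{38366}{65887}$ ($h = \frac{-107246 - 84584}{329435} = \left(-191830\right) \frac{1}{329435} = - \frac{38366}{65887} \approx -0.5823$)
$R{\left(c \right)} = 2 c$
$h + R{\left(-62 \right)} = - \frac{38366}{65887} + 2 \left(-62\right) = - \frac{38366}{65887} - 124 = - \frac{8208354}{65887}$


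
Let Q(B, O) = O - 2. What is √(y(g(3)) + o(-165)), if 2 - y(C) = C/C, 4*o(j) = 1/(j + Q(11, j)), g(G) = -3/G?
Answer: √110141/332 ≈ 0.99962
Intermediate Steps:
Q(B, O) = -2 + O
o(j) = 1/(4*(-2 + 2*j)) (o(j) = 1/(4*(j + (-2 + j))) = 1/(4*(-2 + 2*j)))
y(C) = 1 (y(C) = 2 - C/C = 2 - 1*1 = 2 - 1 = 1)
√(y(g(3)) + o(-165)) = √(1 + 1/(8*(-1 - 165))) = √(1 + (⅛)/(-166)) = √(1 + (⅛)*(-1/166)) = √(1 - 1/1328) = √(1327/1328) = √110141/332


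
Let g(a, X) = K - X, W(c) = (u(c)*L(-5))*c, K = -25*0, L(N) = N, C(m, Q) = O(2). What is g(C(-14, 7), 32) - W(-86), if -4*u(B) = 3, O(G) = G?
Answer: 581/2 ≈ 290.50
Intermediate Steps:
C(m, Q) = 2
u(B) = -3/4 (u(B) = -1/4*3 = -3/4)
K = 0
W(c) = 15*c/4 (W(c) = (-3/4*(-5))*c = 15*c/4)
g(a, X) = -X (g(a, X) = 0 - X = -X)
g(C(-14, 7), 32) - W(-86) = -1*32 - 15*(-86)/4 = -32 - 1*(-645/2) = -32 + 645/2 = 581/2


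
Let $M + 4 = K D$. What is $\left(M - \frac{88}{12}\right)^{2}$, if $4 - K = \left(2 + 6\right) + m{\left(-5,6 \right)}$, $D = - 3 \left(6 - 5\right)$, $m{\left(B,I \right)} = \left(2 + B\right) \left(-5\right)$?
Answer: $\frac{18769}{9} \approx 2085.4$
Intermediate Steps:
$m{\left(B,I \right)} = -10 - 5 B$
$D = -3$ ($D = \left(-3\right) 1 = -3$)
$K = -19$ ($K = 4 - \left(\left(2 + 6\right) - -15\right) = 4 - \left(8 + \left(-10 + 25\right)\right) = 4 - \left(8 + 15\right) = 4 - 23 = -19$)
$M = 53$ ($M = -4 - -57 = -4 + 57 = 53$)
$\left(M - \frac{88}{12}\right)^{2} = \left(53 - \frac{88}{12}\right)^{2} = \left(53 - \frac{22}{3}\right)^{2} = \left(\frac{137}{3}\right)^{2} = \frac{18769}{9}$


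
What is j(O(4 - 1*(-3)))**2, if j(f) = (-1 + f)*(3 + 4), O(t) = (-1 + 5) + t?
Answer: 4900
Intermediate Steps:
O(t) = 4 + t
j(f) = -7 + 7*f (j(f) = (-1 + f)*7 = -7 + 7*f)
j(O(4 - 1*(-3)))**2 = (-7 + 7*(4 + (4 - 1*(-3))))**2 = (-7 + 7*(4 + (4 + 3)))**2 = (-7 + 7*(4 + 7))**2 = (-7 + 7*11)**2 = (-7 + 77)**2 = 70**2 = 4900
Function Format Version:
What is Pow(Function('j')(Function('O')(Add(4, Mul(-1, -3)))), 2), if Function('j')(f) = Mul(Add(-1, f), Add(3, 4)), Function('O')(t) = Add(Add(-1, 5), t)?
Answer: 4900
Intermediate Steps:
Function('O')(t) = Add(4, t)
Function('j')(f) = Add(-7, Mul(7, f)) (Function('j')(f) = Mul(Add(-1, f), 7) = Add(-7, Mul(7, f)))
Pow(Function('j')(Function('O')(Add(4, Mul(-1, -3)))), 2) = Pow(Add(-7, Mul(7, Add(4, Add(4, Mul(-1, -3))))), 2) = Pow(Add(-7, Mul(7, Add(4, Add(4, 3)))), 2) = Pow(Add(-7, Mul(7, Add(4, 7))), 2) = Pow(Add(-7, Mul(7, 11)), 2) = Pow(Add(-7, 77), 2) = Pow(70, 2) = 4900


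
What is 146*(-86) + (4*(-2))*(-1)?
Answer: -12548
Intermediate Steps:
146*(-86) + (4*(-2))*(-1) = -12556 - 8*(-1) = -12556 + 8 = -12548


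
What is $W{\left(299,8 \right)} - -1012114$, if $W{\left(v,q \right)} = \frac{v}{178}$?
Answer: $\frac{180156591}{178} \approx 1.0121 \cdot 10^{6}$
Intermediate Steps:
$W{\left(v,q \right)} = \frac{v}{178}$ ($W{\left(v,q \right)} = v \frac{1}{178} = \frac{v}{178}$)
$W{\left(299,8 \right)} - -1012114 = \frac{1}{178} \cdot 299 - -1012114 = \frac{299}{178} + 1012114 = \frac{180156591}{178}$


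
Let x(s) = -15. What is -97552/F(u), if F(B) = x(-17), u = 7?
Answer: 97552/15 ≈ 6503.5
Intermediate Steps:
F(B) = -15
-97552/F(u) = -97552/(-15) = -97552*(-1/15) = 97552/15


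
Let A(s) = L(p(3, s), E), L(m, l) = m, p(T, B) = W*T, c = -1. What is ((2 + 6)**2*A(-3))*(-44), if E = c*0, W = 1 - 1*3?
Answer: 16896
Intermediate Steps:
W = -2 (W = 1 - 3 = -2)
p(T, B) = -2*T
E = 0 (E = -1*0 = 0)
A(s) = -6 (A(s) = -2*3 = -6)
((2 + 6)**2*A(-3))*(-44) = ((2 + 6)**2*(-6))*(-44) = (8**2*(-6))*(-44) = (64*(-6))*(-44) = -384*(-44) = 16896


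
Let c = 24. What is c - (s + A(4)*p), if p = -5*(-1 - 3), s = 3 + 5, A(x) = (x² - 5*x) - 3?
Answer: 156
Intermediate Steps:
A(x) = -3 + x² - 5*x
s = 8
p = 20 (p = -5*(-4) = 20)
c - (s + A(4)*p) = 24 - (8 + (-3 + 4² - 5*4)*20) = 24 - (8 + (-3 + 16 - 20)*20) = 24 - (8 - 7*20) = 24 - (8 - 140) = 24 - 1*(-132) = 24 + 132 = 156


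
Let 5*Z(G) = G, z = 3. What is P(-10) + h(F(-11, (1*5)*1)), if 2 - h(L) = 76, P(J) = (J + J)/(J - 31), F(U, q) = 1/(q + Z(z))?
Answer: -3014/41 ≈ -73.512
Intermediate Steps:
Z(G) = G/5
F(U, q) = 1/(⅗ + q) (F(U, q) = 1/(q + (⅕)*3) = 1/(q + ⅗) = 1/(⅗ + q))
P(J) = 2*J/(-31 + J) (P(J) = (2*J)/(-31 + J) = 2*J/(-31 + J))
h(L) = -74 (h(L) = 2 - 1*76 = 2 - 76 = -74)
P(-10) + h(F(-11, (1*5)*1)) = 2*(-10)/(-31 - 10) - 74 = 2*(-10)/(-41) - 74 = 2*(-10)*(-1/41) - 74 = 20/41 - 74 = -3014/41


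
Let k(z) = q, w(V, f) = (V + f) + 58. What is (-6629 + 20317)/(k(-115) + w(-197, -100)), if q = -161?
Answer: -1711/50 ≈ -34.220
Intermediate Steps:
w(V, f) = 58 + V + f
k(z) = -161
(-6629 + 20317)/(k(-115) + w(-197, -100)) = (-6629 + 20317)/(-161 + (58 - 197 - 100)) = 13688/(-161 - 239) = 13688/(-400) = 13688*(-1/400) = -1711/50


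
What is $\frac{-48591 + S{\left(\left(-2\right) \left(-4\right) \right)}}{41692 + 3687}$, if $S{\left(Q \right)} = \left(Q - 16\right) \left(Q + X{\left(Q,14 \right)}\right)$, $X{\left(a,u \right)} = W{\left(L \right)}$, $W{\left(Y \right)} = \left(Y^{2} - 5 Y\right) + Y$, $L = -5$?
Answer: $- \frac{49015}{45379} \approx -1.0801$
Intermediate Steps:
$W{\left(Y \right)} = Y^{2} - 4 Y$
$X{\left(a,u \right)} = 45$ ($X{\left(a,u \right)} = - 5 \left(-4 - 5\right) = \left(-5\right) \left(-9\right) = 45$)
$S{\left(Q \right)} = \left(-16 + Q\right) \left(45 + Q\right)$ ($S{\left(Q \right)} = \left(Q - 16\right) \left(Q + 45\right) = \left(-16 + Q\right) \left(45 + Q\right)$)
$\frac{-48591 + S{\left(\left(-2\right) \left(-4\right) \right)}}{41692 + 3687} = \frac{-48591 + \left(-720 + \left(\left(-2\right) \left(-4\right)\right)^{2} + 29 \left(\left(-2\right) \left(-4\right)\right)\right)}{41692 + 3687} = \frac{-48591 + \left(-720 + 8^{2} + 29 \cdot 8\right)}{45379} = \left(-48591 + \left(-720 + 64 + 232\right)\right) \frac{1}{45379} = \left(-48591 - 424\right) \frac{1}{45379} = \left(-49015\right) \frac{1}{45379} = - \frac{49015}{45379}$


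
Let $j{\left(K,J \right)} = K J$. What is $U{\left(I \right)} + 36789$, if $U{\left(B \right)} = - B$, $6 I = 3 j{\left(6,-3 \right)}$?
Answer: $36798$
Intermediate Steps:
$j{\left(K,J \right)} = J K$
$I = -9$ ($I = \frac{3 \left(\left(-3\right) 6\right)}{6} = \frac{3 \left(-18\right)}{6} = \frac{1}{6} \left(-54\right) = -9$)
$U{\left(I \right)} + 36789 = \left(-1\right) \left(-9\right) + 36789 = 9 + 36789 = 36798$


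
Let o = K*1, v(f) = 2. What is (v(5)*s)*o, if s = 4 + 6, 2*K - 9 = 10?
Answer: 190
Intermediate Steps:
K = 19/2 (K = 9/2 + (½)*10 = 9/2 + 5 = 19/2 ≈ 9.5000)
o = 19/2 (o = (19/2)*1 = 19/2 ≈ 9.5000)
s = 10
(v(5)*s)*o = (2*10)*(19/2) = 20*(19/2) = 190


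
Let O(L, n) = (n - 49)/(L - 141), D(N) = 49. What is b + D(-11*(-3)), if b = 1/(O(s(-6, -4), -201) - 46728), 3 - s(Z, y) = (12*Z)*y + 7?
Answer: 991415293/20232974 ≈ 49.000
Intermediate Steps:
s(Z, y) = -4 - 12*Z*y (s(Z, y) = 3 - ((12*Z)*y + 7) = 3 - (12*Z*y + 7) = 3 - (7 + 12*Z*y) = 3 + (-7 - 12*Z*y) = -4 - 12*Z*y)
O(L, n) = (-49 + n)/(-141 + L)
b = -433/20232974 (b = 1/((-49 - 201)/(-141 + (-4 - 12*(-6)*(-4))) - 46728) = 1/(-250/(-141 + (-4 - 288)) - 46728) = 1/(-250/(-141 - 292) - 46728) = 1/(-250/(-433) - 46728) = 1/(-1/433*(-250) - 46728) = 1/(250/433 - 46728) = 1/(-20232974/433) = -433/20232974 ≈ -2.1401e-5)
b + D(-11*(-3)) = -433/20232974 + 49 = 991415293/20232974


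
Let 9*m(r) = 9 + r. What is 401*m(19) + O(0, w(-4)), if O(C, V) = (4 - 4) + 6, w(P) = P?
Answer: 11282/9 ≈ 1253.6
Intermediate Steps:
m(r) = 1 + r/9 (m(r) = (9 + r)/9 = 1 + r/9)
O(C, V) = 6 (O(C, V) = 0 + 6 = 6)
401*m(19) + O(0, w(-4)) = 401*(1 + (1/9)*19) + 6 = 401*(1 + 19/9) + 6 = 401*(28/9) + 6 = 11228/9 + 6 = 11282/9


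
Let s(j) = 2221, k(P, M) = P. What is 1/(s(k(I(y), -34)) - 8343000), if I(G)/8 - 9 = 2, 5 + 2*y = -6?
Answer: -1/8340779 ≈ -1.1989e-7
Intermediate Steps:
y = -11/2 (y = -5/2 + (½)*(-6) = -5/2 - 3 = -11/2 ≈ -5.5000)
I(G) = 88 (I(G) = 72 + 8*2 = 72 + 16 = 88)
1/(s(k(I(y), -34)) - 8343000) = 1/(2221 - 8343000) = 1/(-8340779) = -1/8340779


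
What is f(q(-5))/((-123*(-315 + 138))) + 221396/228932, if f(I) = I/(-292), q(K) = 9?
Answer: 39095598219/40426415084 ≈ 0.96708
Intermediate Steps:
f(I) = -I/292 (f(I) = I*(-1/292) = -I/292)
f(q(-5))/((-123*(-315 + 138))) + 221396/228932 = (-1/292*9)/((-123*(-315 + 138))) + 221396/228932 = -9/(292*((-123*(-177)))) + 221396*(1/228932) = -9/292/21771 + 55349/57233 = -9/292*1/21771 + 55349/57233 = -1/706348 + 55349/57233 = 39095598219/40426415084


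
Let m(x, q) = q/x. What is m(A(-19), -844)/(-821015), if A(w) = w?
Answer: -844/15599285 ≈ -5.4105e-5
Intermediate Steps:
m(A(-19), -844)/(-821015) = -844/(-19)/(-821015) = -844*(-1/19)*(-1/821015) = (844/19)*(-1/821015) = -844/15599285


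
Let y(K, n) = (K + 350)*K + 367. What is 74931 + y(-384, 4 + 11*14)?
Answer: 88354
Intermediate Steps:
y(K, n) = 367 + K*(350 + K) (y(K, n) = (350 + K)*K + 367 = K*(350 + K) + 367 = 367 + K*(350 + K))
74931 + y(-384, 4 + 11*14) = 74931 + (367 + (-384)² + 350*(-384)) = 74931 + (367 + 147456 - 134400) = 74931 + 13423 = 88354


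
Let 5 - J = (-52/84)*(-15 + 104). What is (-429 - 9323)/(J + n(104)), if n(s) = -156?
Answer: 1932/19 ≈ 101.68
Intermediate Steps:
J = 1262/21 (J = 5 - (-52/84)*(-15 + 104) = 5 - (-52*1/84)*89 = 5 - (-13)*89/21 = 5 - 1*(-1157/21) = 5 + 1157/21 = 1262/21 ≈ 60.095)
(-429 - 9323)/(J + n(104)) = (-429 - 9323)/(1262/21 - 156) = -9752/(-2014/21) = -9752*(-21/2014) = 1932/19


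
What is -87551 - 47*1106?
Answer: -139533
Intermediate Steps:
-87551 - 47*1106 = -87551 - 51982 = -139533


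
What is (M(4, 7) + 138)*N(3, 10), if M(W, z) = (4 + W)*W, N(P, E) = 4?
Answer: 680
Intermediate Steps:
M(W, z) = W*(4 + W)
(M(4, 7) + 138)*N(3, 10) = (4*(4 + 4) + 138)*4 = (4*8 + 138)*4 = (32 + 138)*4 = 170*4 = 680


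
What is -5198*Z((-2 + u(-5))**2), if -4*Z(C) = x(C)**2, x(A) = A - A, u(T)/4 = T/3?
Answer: 0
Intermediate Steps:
u(T) = 4*T/3 (u(T) = 4*(T/3) = 4*T/3)
x(A) = 0
Z(C) = 0 (Z(C) = -1/4*0**2 = -1/4*0 = 0)
-5198*Z((-2 + u(-5))**2) = -5198*0 = 0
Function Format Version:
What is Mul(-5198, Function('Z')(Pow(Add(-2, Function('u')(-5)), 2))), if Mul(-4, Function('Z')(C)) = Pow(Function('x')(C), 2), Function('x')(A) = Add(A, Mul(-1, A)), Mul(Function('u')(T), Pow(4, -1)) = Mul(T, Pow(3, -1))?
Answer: 0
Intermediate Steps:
Function('u')(T) = Mul(Rational(4, 3), T) (Function('u')(T) = Mul(4, Mul(T, Pow(3, -1))) = Mul(4, Mul(T, Rational(1, 3))) = Mul(4, Mul(Rational(1, 3), T)) = Mul(Rational(4, 3), T))
Function('x')(A) = 0
Function('Z')(C) = 0 (Function('Z')(C) = Mul(Rational(-1, 4), Pow(0, 2)) = Mul(Rational(-1, 4), 0) = 0)
Mul(-5198, Function('Z')(Pow(Add(-2, Function('u')(-5)), 2))) = Mul(-5198, 0) = 0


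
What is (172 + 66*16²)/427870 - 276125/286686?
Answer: -56626223551/61332169410 ≈ -0.92327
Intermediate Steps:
(172 + 66*16²)/427870 - 276125/286686 = (172 + 66*256)*(1/427870) - 276125*1/286686 = (172 + 16896)*(1/427870) - 276125/286686 = 17068*(1/427870) - 276125/286686 = 8534/213935 - 276125/286686 = -56626223551/61332169410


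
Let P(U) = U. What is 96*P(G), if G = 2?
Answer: 192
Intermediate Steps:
96*P(G) = 96*2 = 192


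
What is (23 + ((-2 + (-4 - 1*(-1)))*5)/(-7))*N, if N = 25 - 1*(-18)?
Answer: 7998/7 ≈ 1142.6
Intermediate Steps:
N = 43 (N = 25 + 18 = 43)
(23 + ((-2 + (-4 - 1*(-1)))*5)/(-7))*N = (23 + ((-2 + (-4 - 1*(-1)))*5)/(-7))*43 = (23 + ((-2 + (-4 + 1))*5)*(-⅐))*43 = (23 + ((-2 - 3)*5)*(-⅐))*43 = (23 - 5*5*(-⅐))*43 = (23 - 25*(-⅐))*43 = (23 + 25/7)*43 = (186/7)*43 = 7998/7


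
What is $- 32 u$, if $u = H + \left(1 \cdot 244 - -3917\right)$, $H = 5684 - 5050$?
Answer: $-153440$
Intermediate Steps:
$H = 634$
$u = 4795$ ($u = 634 + \left(1 \cdot 244 - -3917\right) = 634 + \left(244 + 3917\right) = 634 + 4161 = 4795$)
$- 32 u = \left(-32\right) 4795 = -153440$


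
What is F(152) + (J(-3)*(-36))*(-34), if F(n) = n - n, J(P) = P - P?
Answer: 0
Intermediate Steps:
J(P) = 0
F(n) = 0
F(152) + (J(-3)*(-36))*(-34) = 0 + (0*(-36))*(-34) = 0 + 0*(-34) = 0 + 0 = 0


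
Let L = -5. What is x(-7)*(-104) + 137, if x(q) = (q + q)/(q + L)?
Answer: 47/3 ≈ 15.667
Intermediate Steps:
x(q) = 2*q/(-5 + q) (x(q) = (q + q)/(q - 5) = (2*q)/(-5 + q) = 2*q/(-5 + q))
x(-7)*(-104) + 137 = (2*(-7)/(-5 - 7))*(-104) + 137 = (2*(-7)/(-12))*(-104) + 137 = (2*(-7)*(-1/12))*(-104) + 137 = (7/6)*(-104) + 137 = -364/3 + 137 = 47/3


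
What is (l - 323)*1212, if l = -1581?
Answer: -2307648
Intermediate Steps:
(l - 323)*1212 = (-1581 - 323)*1212 = -1904*1212 = -2307648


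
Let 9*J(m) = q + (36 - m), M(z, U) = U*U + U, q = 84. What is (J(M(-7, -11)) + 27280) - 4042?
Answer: 209152/9 ≈ 23239.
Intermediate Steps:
M(z, U) = U + U² (M(z, U) = U² + U = U + U²)
J(m) = 40/3 - m/9 (J(m) = (84 + (36 - m))/9 = (120 - m)/9 = 40/3 - m/9)
(J(M(-7, -11)) + 27280) - 4042 = ((40/3 - (-11)*(1 - 11)/9) + 27280) - 4042 = ((40/3 - (-11)*(-10)/9) + 27280) - 4042 = ((40/3 - ⅑*110) + 27280) - 4042 = ((40/3 - 110/9) + 27280) - 4042 = (10/9 + 27280) - 4042 = 245530/9 - 4042 = 209152/9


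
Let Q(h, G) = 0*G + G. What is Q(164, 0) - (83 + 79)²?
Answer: -26244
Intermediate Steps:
Q(h, G) = G (Q(h, G) = 0 + G = G)
Q(164, 0) - (83 + 79)² = 0 - (83 + 79)² = 0 - 1*162² = 0 - 1*26244 = 0 - 26244 = -26244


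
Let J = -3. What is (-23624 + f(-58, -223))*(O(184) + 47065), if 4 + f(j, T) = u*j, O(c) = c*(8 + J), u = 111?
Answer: -1442717010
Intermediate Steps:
O(c) = 5*c (O(c) = c*(8 - 3) = c*5 = 5*c)
f(j, T) = -4 + 111*j
(-23624 + f(-58, -223))*(O(184) + 47065) = (-23624 + (-4 + 111*(-58)))*(5*184 + 47065) = (-23624 + (-4 - 6438))*(920 + 47065) = (-23624 - 6442)*47985 = -30066*47985 = -1442717010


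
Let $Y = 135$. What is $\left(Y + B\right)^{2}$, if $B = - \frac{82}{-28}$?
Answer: $\frac{3728761}{196} \approx 19024.0$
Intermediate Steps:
$B = \frac{41}{14}$ ($B = \left(-82\right) \left(- \frac{1}{28}\right) = \frac{41}{14} \approx 2.9286$)
$\left(Y + B\right)^{2} = \left(135 + \frac{41}{14}\right)^{2} = \left(\frac{1931}{14}\right)^{2} = \frac{3728761}{196}$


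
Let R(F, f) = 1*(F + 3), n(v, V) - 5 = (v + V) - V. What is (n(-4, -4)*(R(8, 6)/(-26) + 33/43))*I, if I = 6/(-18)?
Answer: -385/3354 ≈ -0.11479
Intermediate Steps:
n(v, V) = 5 + v (n(v, V) = 5 + ((v + V) - V) = 5 + ((V + v) - V) = 5 + v)
R(F, f) = 3 + F (R(F, f) = 1*(3 + F) = 3 + F)
I = -⅓ (I = 6*(-1/18) = -⅓ ≈ -0.33333)
(n(-4, -4)*(R(8, 6)/(-26) + 33/43))*I = ((5 - 4)*((3 + 8)/(-26) + 33/43))*(-⅓) = (1*(11*(-1/26) + 33*(1/43)))*(-⅓) = (1*(-11/26 + 33/43))*(-⅓) = (1*(385/1118))*(-⅓) = (385/1118)*(-⅓) = -385/3354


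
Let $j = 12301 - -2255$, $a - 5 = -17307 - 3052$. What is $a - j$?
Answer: $-34910$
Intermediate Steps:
$a = -20354$ ($a = 5 - 20359 = -20354$)
$j = 14556$ ($j = 12301 + 2255 = 14556$)
$a - j = -20354 - 14556 = -34910$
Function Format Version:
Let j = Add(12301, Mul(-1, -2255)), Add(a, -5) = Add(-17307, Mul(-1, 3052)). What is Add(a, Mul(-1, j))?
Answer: -34910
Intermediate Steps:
a = -20354 (a = Add(5, Add(-17307, Mul(-1, 3052))) = Add(5, Add(-17307, -3052)) = Add(5, -20359) = -20354)
j = 14556 (j = Add(12301, 2255) = 14556)
Add(a, Mul(-1, j)) = Add(-20354, Mul(-1, 14556)) = Add(-20354, -14556) = -34910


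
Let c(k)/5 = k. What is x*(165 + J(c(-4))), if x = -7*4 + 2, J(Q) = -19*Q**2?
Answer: 193310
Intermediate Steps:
c(k) = 5*k
x = -26 (x = -28 + 2 = -26)
x*(165 + J(c(-4))) = -26*(165 - 19*(5*(-4))**2) = -26*(165 - 19*(-20)**2) = -26*(165 - 19*400) = -26*(165 - 7600) = -26*(-7435) = 193310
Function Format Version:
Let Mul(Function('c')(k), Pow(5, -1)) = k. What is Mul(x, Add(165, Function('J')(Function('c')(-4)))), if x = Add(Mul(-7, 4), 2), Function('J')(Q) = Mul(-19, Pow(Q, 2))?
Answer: 193310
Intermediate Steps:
Function('c')(k) = Mul(5, k)
x = -26 (x = Add(-28, 2) = -26)
Mul(x, Add(165, Function('J')(Function('c')(-4)))) = Mul(-26, Add(165, Mul(-19, Pow(Mul(5, -4), 2)))) = Mul(-26, Add(165, Mul(-19, Pow(-20, 2)))) = Mul(-26, Add(165, Mul(-19, 400))) = Mul(-26, Add(165, -7600)) = Mul(-26, -7435) = 193310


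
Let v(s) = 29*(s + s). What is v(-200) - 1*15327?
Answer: -26927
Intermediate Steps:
v(s) = 58*s (v(s) = 29*(2*s) = 58*s)
v(-200) - 1*15327 = 58*(-200) - 1*15327 = -11600 - 15327 = -26927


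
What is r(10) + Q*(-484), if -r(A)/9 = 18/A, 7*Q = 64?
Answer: -155447/35 ≈ -4441.3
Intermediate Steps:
Q = 64/7 (Q = (1/7)*64 = 64/7 ≈ 9.1429)
r(A) = -162/A
r(10) + Q*(-484) = -162/10 + (64/7)*(-484) = -162*1/10 - 30976/7 = -81/5 - 30976/7 = -155447/35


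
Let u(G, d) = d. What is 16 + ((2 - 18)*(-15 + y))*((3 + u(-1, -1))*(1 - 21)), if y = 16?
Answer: 656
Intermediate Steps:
16 + ((2 - 18)*(-15 + y))*((3 + u(-1, -1))*(1 - 21)) = 16 + ((2 - 18)*(-15 + 16))*((3 - 1)*(1 - 21)) = 16 + (-16*1)*(2*(-20)) = 16 - 16*(-40) = 16 + 640 = 656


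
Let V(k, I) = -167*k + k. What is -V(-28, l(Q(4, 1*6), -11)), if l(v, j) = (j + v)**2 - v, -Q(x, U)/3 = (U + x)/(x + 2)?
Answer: -4648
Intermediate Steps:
Q(x, U) = -3*(U + x)/(2 + x) (Q(x, U) = -3*(U + x)/(x + 2) = -3*(U + x)/(2 + x))
V(k, I) = -166*k
-V(-28, l(Q(4, 1*6), -11)) = -(-166)*(-28) = -1*4648 = -4648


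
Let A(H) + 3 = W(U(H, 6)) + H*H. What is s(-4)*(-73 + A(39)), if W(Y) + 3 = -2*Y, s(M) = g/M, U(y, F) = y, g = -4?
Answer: 1364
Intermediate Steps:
s(M) = -4/M
W(Y) = -3 - 2*Y
A(H) = -6 + H² - 2*H (A(H) = -3 + ((-3 - 2*H) + H*H) = -3 + ((-3 - 2*H) + H²) = -3 + (-3 + H² - 2*H) = -6 + H² - 2*H)
s(-4)*(-73 + A(39)) = (-4/(-4))*(-73 + (-6 + 39² - 2*39)) = (-4*(-¼))*(-73 + (-6 + 1521 - 78)) = 1*(-73 + 1437) = 1*1364 = 1364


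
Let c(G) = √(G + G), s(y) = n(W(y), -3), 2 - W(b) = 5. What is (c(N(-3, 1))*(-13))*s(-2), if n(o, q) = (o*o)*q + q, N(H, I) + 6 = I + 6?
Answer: 390*√2 ≈ 551.54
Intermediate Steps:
W(b) = -3 (W(b) = 2 - 1*5 = 2 - 5 = -3)
N(H, I) = I (N(H, I) = -6 + (I + 6) = -6 + (6 + I) = I)
n(o, q) = q + q*o² (n(o, q) = o²*q + q = q*o² + q = q + q*o²)
s(y) = -30 (s(y) = -3*(1 + (-3)²) = -3*(1 + 9) = -3*10 = -30)
c(G) = √2*√G (c(G) = √(2*G) = √2*√G)
(c(N(-3, 1))*(-13))*s(-2) = ((√2*√1)*(-13))*(-30) = ((√2*1)*(-13))*(-30) = (√2*(-13))*(-30) = -13*√2*(-30) = 390*√2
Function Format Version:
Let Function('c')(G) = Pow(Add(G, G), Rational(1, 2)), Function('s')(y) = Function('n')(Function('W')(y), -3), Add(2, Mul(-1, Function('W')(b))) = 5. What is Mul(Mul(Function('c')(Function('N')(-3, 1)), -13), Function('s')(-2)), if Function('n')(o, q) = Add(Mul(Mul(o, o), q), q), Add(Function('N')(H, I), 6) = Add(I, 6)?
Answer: Mul(390, Pow(2, Rational(1, 2))) ≈ 551.54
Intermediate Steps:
Function('W')(b) = -3 (Function('W')(b) = Add(2, Mul(-1, 5)) = Add(2, -5) = -3)
Function('N')(H, I) = I (Function('N')(H, I) = Add(-6, Add(I, 6)) = Add(-6, Add(6, I)) = I)
Function('n')(o, q) = Add(q, Mul(q, Pow(o, 2))) (Function('n')(o, q) = Add(Mul(Pow(o, 2), q), q) = Add(Mul(q, Pow(o, 2)), q) = Add(q, Mul(q, Pow(o, 2))))
Function('s')(y) = -30 (Function('s')(y) = Mul(-3, Add(1, Pow(-3, 2))) = Mul(-3, Add(1, 9)) = Mul(-3, 10) = -30)
Function('c')(G) = Mul(Pow(2, Rational(1, 2)), Pow(G, Rational(1, 2))) (Function('c')(G) = Pow(Mul(2, G), Rational(1, 2)) = Mul(Pow(2, Rational(1, 2)), Pow(G, Rational(1, 2))))
Mul(Mul(Function('c')(Function('N')(-3, 1)), -13), Function('s')(-2)) = Mul(Mul(Mul(Pow(2, Rational(1, 2)), Pow(1, Rational(1, 2))), -13), -30) = Mul(Mul(Mul(Pow(2, Rational(1, 2)), 1), -13), -30) = Mul(Mul(Pow(2, Rational(1, 2)), -13), -30) = Mul(Mul(-13, Pow(2, Rational(1, 2))), -30) = Mul(390, Pow(2, Rational(1, 2)))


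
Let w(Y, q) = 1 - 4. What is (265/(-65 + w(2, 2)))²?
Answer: 70225/4624 ≈ 15.187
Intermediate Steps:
w(Y, q) = -3
(265/(-65 + w(2, 2)))² = (265/(-65 - 3))² = (265/(-68))² = (265*(-1/68))² = (-265/68)² = 70225/4624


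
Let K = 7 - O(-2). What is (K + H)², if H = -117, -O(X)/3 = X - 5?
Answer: 17161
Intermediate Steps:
O(X) = 15 - 3*X (O(X) = -3*(X - 5) = -3*(-5 + X) = 15 - 3*X)
K = -14 (K = 7 - (15 - 3*(-2)) = 7 - (15 + 6) = 7 - 1*21 = 7 - 21 = -14)
(K + H)² = (-14 - 117)² = (-131)² = 17161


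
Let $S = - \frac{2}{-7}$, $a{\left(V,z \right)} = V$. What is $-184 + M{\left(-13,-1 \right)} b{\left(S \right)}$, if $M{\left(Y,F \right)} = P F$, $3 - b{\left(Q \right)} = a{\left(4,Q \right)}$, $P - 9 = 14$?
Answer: $-161$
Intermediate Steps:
$P = 23$ ($P = 9 + 14 = 23$)
$S = \frac{2}{7}$ ($S = \left(-2\right) \left(- \frac{1}{7}\right) = \frac{2}{7} \approx 0.28571$)
$b{\left(Q \right)} = -1$ ($b{\left(Q \right)} = 3 - 4 = -1$)
$M{\left(Y,F \right)} = 23 F$
$-184 + M{\left(-13,-1 \right)} b{\left(S \right)} = -184 + 23 \left(-1\right) \left(-1\right) = -184 - -23 = -184 + 23 = -161$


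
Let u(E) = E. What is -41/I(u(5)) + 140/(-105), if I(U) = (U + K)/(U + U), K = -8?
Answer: 406/3 ≈ 135.33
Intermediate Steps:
I(U) = (-8 + U)/(2*U) (I(U) = (U - 8)/(U + U) = (-8 + U)/((2*U)) = (-8 + U)*(1/(2*U)) = (-8 + U)/(2*U))
-41/I(u(5)) + 140/(-105) = -41*10/(-8 + 5) + 140/(-105) = -41/((½)*(⅕)*(-3)) + 140*(-1/105) = -41/(-3/10) - 4/3 = -41*(-10/3) - 4/3 = 410/3 - 4/3 = 406/3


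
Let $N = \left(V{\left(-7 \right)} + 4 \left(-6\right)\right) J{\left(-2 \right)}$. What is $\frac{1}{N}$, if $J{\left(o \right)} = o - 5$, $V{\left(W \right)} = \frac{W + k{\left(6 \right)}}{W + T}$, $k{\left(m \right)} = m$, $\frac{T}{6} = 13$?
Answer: $\frac{71}{11935} \approx 0.0059489$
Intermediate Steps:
$T = 78$ ($T = 6 \cdot 13 = 78$)
$V{\left(W \right)} = \frac{6 + W}{78 + W}$ ($V{\left(W \right)} = \frac{W + 6}{W + 78} = \frac{6 + W}{78 + W}$)
$J{\left(o \right)} = -5 + o$
$N = \frac{11935}{71}$ ($N = \left(\frac{6 - 7}{78 - 7} + 4 \left(-6\right)\right) \left(-5 - 2\right) = \left(\frac{1}{71} \left(-1\right) - 24\right) \left(-7\right) = \left(- \frac{1}{71} - 24\right) \left(-7\right) = \left(- \frac{1705}{71}\right) \left(-7\right) = \frac{11935}{71} \approx 168.1$)
$\frac{1}{N} = \frac{1}{\frac{11935}{71}} = \frac{71}{11935}$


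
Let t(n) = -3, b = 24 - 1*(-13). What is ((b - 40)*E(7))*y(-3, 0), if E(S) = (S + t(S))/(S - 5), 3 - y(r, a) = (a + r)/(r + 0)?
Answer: -12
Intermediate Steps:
b = 37 (b = 24 + 13 = 37)
y(r, a) = 3 - (a + r)/r (y(r, a) = 3 - (a + r)/(r + 0) = 3 - (a + r)/r)
E(S) = (-3 + S)/(-5 + S) (E(S) = (S - 3)/(S - 5) = (-3 + S)/(-5 + S))
((b - 40)*E(7))*y(-3, 0) = ((37 - 40)*((-3 + 7)/(-5 + 7)))*(2 - 1*0/(-3)) = (-3*4/2)*(2 - 1*0*(-⅓)) = (-3*4/2)*(2 + 0) = -3*2*2 = -6*2 = -12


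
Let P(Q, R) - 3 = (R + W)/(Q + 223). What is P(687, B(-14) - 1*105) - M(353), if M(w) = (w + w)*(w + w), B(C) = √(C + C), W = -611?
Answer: -226787373/455 + I*√7/455 ≈ -4.9843e+5 + 0.0058148*I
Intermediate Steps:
B(C) = √2*√C (B(C) = √(2*C) = √2*√C)
M(w) = 4*w² (M(w) = (2*w)*(2*w) = 4*w²)
P(Q, R) = 3 + (-611 + R)/(223 + Q) (P(Q, R) = 3 + (R - 611)/(Q + 223) = 3 + (-611 + R)/(223 + Q))
P(687, B(-14) - 1*105) - M(353) = (58 + (√2*√(-14) - 1*105) + 3*687)/(223 + 687) - 4*353² = (58 + (√2*(I*√14) - 105) + 2061)/910 - 4*124609 = (58 + (2*I*√7 - 105) + 2061)/910 - 1*498436 = (58 + (-105 + 2*I*√7) + 2061)/910 - 498436 = (2014 + 2*I*√7)/910 - 498436 = (1007/455 + I*√7/455) - 498436 = -226787373/455 + I*√7/455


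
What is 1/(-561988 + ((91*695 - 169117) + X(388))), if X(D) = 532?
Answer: -1/667328 ≈ -1.4985e-6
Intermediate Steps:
1/(-561988 + ((91*695 - 169117) + X(388))) = 1/(-561988 + ((91*695 - 169117) + 532)) = 1/(-561988 + ((63245 - 169117) + 532)) = 1/(-561988 + (-105872 + 532)) = 1/(-561988 - 105340) = 1/(-667328) = -1/667328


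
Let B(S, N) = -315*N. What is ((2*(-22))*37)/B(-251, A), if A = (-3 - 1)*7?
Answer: -407/2205 ≈ -0.18458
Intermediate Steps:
A = -28 (A = -4*7 = -28)
((2*(-22))*37)/B(-251, A) = ((2*(-22))*37)/((-315*(-28))) = -44*37/8820 = -1628*1/8820 = -407/2205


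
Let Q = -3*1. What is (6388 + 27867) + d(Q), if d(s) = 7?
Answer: 34262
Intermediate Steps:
Q = -3
(6388 + 27867) + d(Q) = (6388 + 27867) + 7 = 34255 + 7 = 34262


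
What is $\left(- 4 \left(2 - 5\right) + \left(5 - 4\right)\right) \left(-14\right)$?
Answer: $-182$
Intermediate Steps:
$\left(- 4 \left(2 - 5\right) + \left(5 - 4\right)\right) \left(-14\right) = \left(\left(-4\right) \left(-3\right) + 1\right) \left(-14\right) = \left(12 + 1\right) \left(-14\right) = 13 \left(-14\right) = -182$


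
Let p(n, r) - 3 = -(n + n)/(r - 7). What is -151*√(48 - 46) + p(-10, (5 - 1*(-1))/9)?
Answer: -3/19 - 151*√2 ≈ -213.70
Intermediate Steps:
p(n, r) = 3 - 2*n/(-7 + r) (p(n, r) = 3 - (n + n)/(r - 7) = 3 - 2*n/(-7 + r))
-151*√(48 - 46) + p(-10, (5 - 1*(-1))/9) = -151*√(48 - 46) + (-21 - 2*(-10) + 3*((5 - 1*(-1))/9))/(-7 + (5 - 1*(-1))/9) = -151*√2 + (-21 + 20 + 3*((5 + 1)*(⅑)))/(-7 + (5 + 1)*(⅑)) = -151*√2 + (-21 + 20 + 3*(6*(⅑)))/(-7 + 6*(⅑)) = -151*√2 + (-21 + 20 + 3*(⅔))/(-7 + ⅔) = -151*√2 + (-21 + 20 + 2)/(-19/3) = -151*√2 - 3/19*1 = -151*√2 - 3/19 = -3/19 - 151*√2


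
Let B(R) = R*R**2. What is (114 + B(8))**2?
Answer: 391876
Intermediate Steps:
B(R) = R**3
(114 + B(8))**2 = (114 + 8**3)**2 = (114 + 512)**2 = 626**2 = 391876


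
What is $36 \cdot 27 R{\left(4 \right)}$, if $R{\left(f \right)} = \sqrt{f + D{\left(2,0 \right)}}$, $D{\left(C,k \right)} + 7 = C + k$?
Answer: $972 i \approx 972.0 i$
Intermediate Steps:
$D{\left(C,k \right)} = -7 + C + k$ ($D{\left(C,k \right)} = -7 + \left(C + k\right) = -7 + C + k$)
$R{\left(f \right)} = \sqrt{-5 + f}$ ($R{\left(f \right)} = \sqrt{f + \left(-7 + 2 + 0\right)} = \sqrt{f - 5} = \sqrt{-5 + f}$)
$36 \cdot 27 R{\left(4 \right)} = 36 \cdot 27 \sqrt{-5 + 4} = 972 \sqrt{-1} = 972 i$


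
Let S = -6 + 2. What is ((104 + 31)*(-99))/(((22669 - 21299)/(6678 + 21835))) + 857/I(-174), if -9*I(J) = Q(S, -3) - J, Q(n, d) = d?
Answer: -1448324549/5206 ≈ -2.7820e+5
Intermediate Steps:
S = -4
I(J) = ⅓ + J/9 (I(J) = -(-3 - J)/9 = ⅓ + J/9)
((104 + 31)*(-99))/(((22669 - 21299)/(6678 + 21835))) + 857/I(-174) = ((104 + 31)*(-99))/(((22669 - 21299)/(6678 + 21835))) + 857/(⅓ + (⅑)*(-174)) = (135*(-99))/((1370/28513)) + 857/(⅓ - 58/3) = -13365/(1370*(1/28513)) + 857/(-19) = -13365/1370/28513 + 857*(-1/19) = -13365*28513/1370 - 857/19 = -76215249/274 - 857/19 = -1448324549/5206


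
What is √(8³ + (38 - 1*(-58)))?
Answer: 4*√38 ≈ 24.658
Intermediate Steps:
√(8³ + (38 - 1*(-58))) = √(512 + (38 + 58)) = √(512 + 96) = √608 = 4*√38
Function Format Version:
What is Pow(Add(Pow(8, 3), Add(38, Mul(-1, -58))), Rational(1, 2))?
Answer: Mul(4, Pow(38, Rational(1, 2))) ≈ 24.658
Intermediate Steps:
Pow(Add(Pow(8, 3), Add(38, Mul(-1, -58))), Rational(1, 2)) = Pow(Add(512, Add(38, 58)), Rational(1, 2)) = Pow(Add(512, 96), Rational(1, 2)) = Pow(608, Rational(1, 2)) = Mul(4, Pow(38, Rational(1, 2)))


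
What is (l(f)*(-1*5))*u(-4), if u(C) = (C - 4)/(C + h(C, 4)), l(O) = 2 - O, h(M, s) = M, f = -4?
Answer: -30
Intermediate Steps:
u(C) = (-4 + C)/(2*C) (u(C) = (C - 4)/(C + C) = (-4 + C)/((2*C)) = (-4 + C)*(1/(2*C)) = (-4 + C)/(2*C))
(l(f)*(-1*5))*u(-4) = ((2 - 1*(-4))*(-1*5))*((1/2)*(-4 - 4)/(-4)) = ((2 + 4)*(-5))*((1/2)*(-1/4)*(-8)) = (6*(-5))*1 = -30*1 = -30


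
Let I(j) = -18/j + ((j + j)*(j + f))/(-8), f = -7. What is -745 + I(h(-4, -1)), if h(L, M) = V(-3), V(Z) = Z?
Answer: -1493/2 ≈ -746.50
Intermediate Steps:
h(L, M) = -3
I(j) = -18/j - j*(-7 + j)/4 (I(j) = -18/j + ((j + j)*(j - 7))/(-8) = -18/j + ((2*j)*(-7 + j))*(-1/8) = -18/j + (2*j*(-7 + j))*(-1/8) = -18/j - j*(-7 + j)/4)
-745 + I(h(-4, -1)) = -745 + (1/4)*(-72 + (-3)**2*(7 - 1*(-3)))/(-3) = -745 + (1/4)*(-1/3)*(-72 + 9*(7 + 3)) = -745 + (1/4)*(-1/3)*(-72 + 9*10) = -745 + (1/4)*(-1/3)*(-72 + 90) = -745 + (1/4)*(-1/3)*18 = -745 - 3/2 = -1493/2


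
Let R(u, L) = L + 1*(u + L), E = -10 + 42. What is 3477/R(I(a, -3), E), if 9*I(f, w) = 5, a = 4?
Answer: 31293/581 ≈ 53.861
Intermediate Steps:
E = 32
I(f, w) = 5/9 (I(f, w) = (⅑)*5 = 5/9)
R(u, L) = u + 2*L (R(u, L) = L + 1*(L + u) = L + (L + u) = u + 2*L)
3477/R(I(a, -3), E) = 3477/(5/9 + 2*32) = 3477/(5/9 + 64) = 3477/(581/9) = 3477*(9/581) = 31293/581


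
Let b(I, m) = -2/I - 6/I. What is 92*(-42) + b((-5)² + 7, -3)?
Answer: -15457/4 ≈ -3864.3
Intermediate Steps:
b(I, m) = -8/I
92*(-42) + b((-5)² + 7, -3) = 92*(-42) - 8/((-5)² + 7) = -3864 - 8/(25 + 7) = -3864 - 8/32 = -3864 - 8*1/32 = -3864 - ¼ = -15457/4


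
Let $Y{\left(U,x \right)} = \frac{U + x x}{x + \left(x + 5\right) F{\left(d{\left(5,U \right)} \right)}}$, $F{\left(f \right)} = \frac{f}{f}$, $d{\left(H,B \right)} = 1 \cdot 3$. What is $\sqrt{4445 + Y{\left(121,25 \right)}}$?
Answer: $\frac{\sqrt{13487155}}{55} \approx 66.772$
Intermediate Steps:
$d{\left(H,B \right)} = 3$
$F{\left(f \right)} = 1$
$Y{\left(U,x \right)} = \frac{U + x^{2}}{5 + 2 x}$ ($Y{\left(U,x \right)} = \frac{U + x x}{x + \left(x + 5\right) 1} = \frac{U + x^{2}}{x + \left(5 + x\right) 1} = \frac{U + x^{2}}{x + \left(5 + x\right)} = \frac{U + x^{2}}{5 + 2 x}$)
$\sqrt{4445 + Y{\left(121,25 \right)}} = \sqrt{4445 + \frac{121 + 25^{2}}{5 + 2 \cdot 25}} = \sqrt{4445 + \frac{121 + 625}{5 + 50}} = \sqrt{4445 + \frac{1}{55} \cdot 746} = \sqrt{4445 + \frac{746}{55}} = \sqrt{\frac{245221}{55}} = \frac{\sqrt{13487155}}{55}$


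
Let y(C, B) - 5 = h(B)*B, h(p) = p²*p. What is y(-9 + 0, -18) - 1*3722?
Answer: 101259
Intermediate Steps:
h(p) = p³
y(C, B) = 5 + B⁴ (y(C, B) = 5 + B³*B = 5 + B⁴)
y(-9 + 0, -18) - 1*3722 = (5 + (-18)⁴) - 1*3722 = (5 + 104976) - 3722 = 104981 - 3722 = 101259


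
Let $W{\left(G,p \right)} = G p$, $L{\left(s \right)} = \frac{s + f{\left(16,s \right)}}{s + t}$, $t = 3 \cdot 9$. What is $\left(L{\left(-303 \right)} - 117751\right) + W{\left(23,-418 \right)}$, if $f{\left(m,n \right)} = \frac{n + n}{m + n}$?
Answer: $- \frac{3362916675}{26404} \approx -1.2736 \cdot 10^{5}$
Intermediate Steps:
$t = 27$
$f{\left(m,n \right)} = \frac{2 n}{m + n}$
$L{\left(s \right)} = \frac{s + \frac{2 s}{16 + s}}{27 + s}$ ($L{\left(s \right)} = \frac{s + \frac{2 s}{16 + s}}{s + 27} = \frac{s + \frac{2 s}{16 + s}}{27 + s}$)
$\left(L{\left(-303 \right)} - 117751\right) + W{\left(23,-418 \right)} = \left(- \frac{303 \left(18 - 303\right)}{\left(16 - 303\right) \left(27 - 303\right)} - 117751\right) + 23 \left(-418\right) = \left(\left(-303\right) \frac{1}{-287} \frac{1}{-276} \left(-285\right) - 117751\right) - 9614 = \left(\left(-303\right) \left(- \frac{1}{287}\right) \left(- \frac{1}{276}\right) \left(-285\right) - 117751\right) - 9614 = \left(\frac{28785}{26404} - 117751\right) - 9614 = - \frac{3109068619}{26404} - 9614 = - \frac{3362916675}{26404}$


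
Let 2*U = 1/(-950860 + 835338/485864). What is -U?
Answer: 121466/230993903851 ≈ 5.2584e-7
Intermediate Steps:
U = -121466/230993903851 (U = 1/(2*(-950860 + 835338/485864)) = 1/(2*(-950860 + 835338*(1/485864))) = 1/(2*(-950860 + 417669/242932)) = 1/(2*(-230993903851/242932)) = (1/2)*(-242932/230993903851) = -121466/230993903851 ≈ -5.2584e-7)
-U = -1*(-121466/230993903851) = 121466/230993903851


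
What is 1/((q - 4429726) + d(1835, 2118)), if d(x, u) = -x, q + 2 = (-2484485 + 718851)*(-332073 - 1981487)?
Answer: 1/4084895765477 ≈ 2.4480e-13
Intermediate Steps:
q = 4084900197038 (q = -2 + (-2484485 + 718851)*(-332073 - 1981487) = -2 - 1765634*(-2313560) = -2 + 4084900197040 = 4084900197038)
1/((q - 4429726) + d(1835, 2118)) = 1/((4084900197038 - 4429726) - 1*1835) = 1/(4084895767312 - 1835) = 1/4084895765477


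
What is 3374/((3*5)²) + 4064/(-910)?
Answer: 215594/20475 ≈ 10.530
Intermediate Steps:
3374/((3*5)²) + 4064/(-910) = 3374/(15²) + 4064*(-1/910) = 3374/225 - 2032/455 = 215594/20475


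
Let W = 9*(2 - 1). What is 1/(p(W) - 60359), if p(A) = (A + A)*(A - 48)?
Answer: -1/61061 ≈ -1.6377e-5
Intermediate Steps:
W = 9 (W = 9*1 = 9)
p(A) = 2*A*(-48 + A) (p(A) = (2*A)*(-48 + A) = 2*A*(-48 + A))
1/(p(W) - 60359) = 1/(2*9*(-48 + 9) - 60359) = 1/(2*9*(-39) - 60359) = 1/(-702 - 60359) = 1/(-61061) = -1/61061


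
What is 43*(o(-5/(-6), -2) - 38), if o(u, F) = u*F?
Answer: -5117/3 ≈ -1705.7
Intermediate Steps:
o(u, F) = F*u
43*(o(-5/(-6), -2) - 38) = 43*(-(-10)/(-6) - 38) = 43*(-(-10)*(-1)/6 - 38) = 43*(-2*⅚ - 38) = 43*(-5/3 - 38) = 43*(-119/3) = -5117/3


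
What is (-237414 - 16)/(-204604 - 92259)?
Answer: 237430/296863 ≈ 0.79980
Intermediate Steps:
(-237414 - 16)/(-204604 - 92259) = -237430/(-296863) = -237430*(-1/296863) = 237430/296863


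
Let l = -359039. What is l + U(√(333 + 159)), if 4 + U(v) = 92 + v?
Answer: -358951 + 2*√123 ≈ -3.5893e+5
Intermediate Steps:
U(v) = 88 + v (U(v) = -4 + (92 + v) = 88 + v)
l + U(√(333 + 159)) = -359039 + (88 + √(333 + 159)) = -359039 + (88 + √492) = -359039 + (88 + 2*√123) = -358951 + 2*√123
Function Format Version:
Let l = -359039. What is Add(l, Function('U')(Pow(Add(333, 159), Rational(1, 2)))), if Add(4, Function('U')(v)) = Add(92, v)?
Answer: Add(-358951, Mul(2, Pow(123, Rational(1, 2)))) ≈ -3.5893e+5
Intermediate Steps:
Function('U')(v) = Add(88, v) (Function('U')(v) = Add(-4, Add(92, v)) = Add(88, v))
Add(l, Function('U')(Pow(Add(333, 159), Rational(1, 2)))) = Add(-359039, Add(88, Pow(Add(333, 159), Rational(1, 2)))) = Add(-359039, Add(88, Pow(492, Rational(1, 2)))) = Add(-359039, Add(88, Mul(2, Pow(123, Rational(1, 2))))) = Add(-358951, Mul(2, Pow(123, Rational(1, 2))))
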